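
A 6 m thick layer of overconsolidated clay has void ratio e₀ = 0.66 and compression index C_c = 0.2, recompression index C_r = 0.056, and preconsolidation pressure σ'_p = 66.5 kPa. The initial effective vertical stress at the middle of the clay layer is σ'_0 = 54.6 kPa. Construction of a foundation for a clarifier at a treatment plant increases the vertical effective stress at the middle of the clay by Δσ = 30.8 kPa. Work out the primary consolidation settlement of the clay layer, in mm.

Final effective stress: σ'_f = 54.6 + 30.8 = 85.4 kPa.
σ'_f = 85.4 > σ'_p = 66.5 kPa, so the stress path crosses the preconsolidation pressure — recompression up to σ'_p, then virgin compression beyond:
S_c = H/(1+e₀)·[C_r·log₁₀(σ'_p/σ'_0) + C_c·log₁₀(σ'_f/σ'_p)]
    = 6/1.66 × [0.056×log₁₀(66.5/54.6) + 0.2×log₁₀(85.4/66.5)]
    = 3.6145 × [0.0047952 + 0.021727] = 0.09586 m

S_c ≈ 95.9 mm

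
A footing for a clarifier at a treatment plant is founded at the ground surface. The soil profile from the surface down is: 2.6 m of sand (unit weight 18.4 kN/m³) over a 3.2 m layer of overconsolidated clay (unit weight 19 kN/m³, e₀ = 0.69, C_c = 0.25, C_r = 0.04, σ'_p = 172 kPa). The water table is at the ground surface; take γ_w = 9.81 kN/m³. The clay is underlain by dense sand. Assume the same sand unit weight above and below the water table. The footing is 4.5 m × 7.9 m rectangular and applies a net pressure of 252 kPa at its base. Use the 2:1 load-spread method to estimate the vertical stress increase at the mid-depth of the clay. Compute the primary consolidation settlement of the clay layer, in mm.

S_c ≈ 39.2 mm

Mid-depth of clay below the ground surface: z = 2.6 + 3.2/2 = 4.2 m.
Total vertical stress at mid-clay: σ_v = 18.4×2.6 + 19×1.6 = 78.24 kPa.
Pore pressure: u = 9.81×(4.2 − 0) = 41.202 kPa.
Initial effective stress: σ'_0 = σ_v − u = 78.24 − 41.202 = 37.038 kPa.
Stress increase at mid-clay by the 2:1 spreading method:
Δσ = qBL/((B+z)(L+z)) = 252×4.5×7.9/((4.5+4.2)(7.9+4.2)) = 85.101 kPa
Final effective stress: σ'_f = 37.038 + 85.101 = 122.14 kPa.
σ'_f = 122.14 ≤ σ'_p = 172 kPa, so the clay remains overconsolidated and only the recompression index applies:
S_c = C_r·H/(1+e₀)·log₁₀(σ'_f/σ'_0) = 0.04×3.2/1.69×log₁₀(122.14/37.038)
    = 0.07574 × 0.51821 = 0.03925 m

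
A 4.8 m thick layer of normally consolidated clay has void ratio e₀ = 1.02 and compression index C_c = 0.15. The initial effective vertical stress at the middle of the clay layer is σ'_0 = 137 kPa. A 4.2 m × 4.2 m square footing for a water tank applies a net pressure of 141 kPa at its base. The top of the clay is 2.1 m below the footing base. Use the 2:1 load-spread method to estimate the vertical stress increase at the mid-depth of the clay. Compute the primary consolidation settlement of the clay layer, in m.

S_c ≈ 0.0333 m

Mid-depth of clay below the footing base: z = 2.1 + 4.8/2 = 4.5 m.
Stress increase at mid-clay by the 2:1 spreading method:
Δσ = qBL/((B+z)(L+z)) = 141×4.2×4.2/((4.2+4.5)(4.2+4.5)) = 32.861 kPa
Final effective stress: σ'_f = σ'_0 + Δσ = 137 + 32.861 = 169.86 kPa.
Normally consolidated clay, so the full stress increment lies on the virgin compression line:
S_c = C_c·H/(1+e₀)·log₁₀(σ'_f/σ'_0) = 0.15×4.8/(1+1.02)×log₁₀(169.86/137)
    = 0.35644 × 0.093371 = 0.03328 m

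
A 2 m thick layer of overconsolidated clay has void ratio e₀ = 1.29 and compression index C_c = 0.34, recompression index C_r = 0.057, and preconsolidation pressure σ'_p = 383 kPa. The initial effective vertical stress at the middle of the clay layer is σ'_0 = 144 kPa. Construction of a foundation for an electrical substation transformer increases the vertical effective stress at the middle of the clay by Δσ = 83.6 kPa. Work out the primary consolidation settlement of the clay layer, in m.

Final effective stress: σ'_f = 144 + 83.6 = 227.6 kPa.
σ'_f = 227.6 ≤ σ'_p = 383 kPa, so the clay remains overconsolidated and only the recompression index applies:
S_c = C_r·H/(1+e₀)·log₁₀(σ'_f/σ'_0) = 0.057×2/2.29×log₁₀(227.6/144)
    = 0.049782 × 0.19881 = 0.009897 m

S_c ≈ 0.0099 m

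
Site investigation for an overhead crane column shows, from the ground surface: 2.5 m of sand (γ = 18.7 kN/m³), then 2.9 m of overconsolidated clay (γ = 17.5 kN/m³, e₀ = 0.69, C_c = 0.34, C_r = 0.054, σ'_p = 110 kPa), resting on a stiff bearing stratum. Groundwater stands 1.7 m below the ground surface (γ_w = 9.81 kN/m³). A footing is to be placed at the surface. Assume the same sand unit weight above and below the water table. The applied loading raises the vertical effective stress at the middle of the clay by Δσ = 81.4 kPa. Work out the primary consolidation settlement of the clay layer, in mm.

Mid-depth of clay below the ground surface: z = 2.5 + 2.9/2 = 3.95 m.
Total vertical stress at mid-clay: σ_v = 18.7×2.5 + 17.5×1.45 = 72.125 kPa.
Pore pressure: u = 9.81×(3.95 − 1.7) = 22.073 kPa.
Initial effective stress: σ'_0 = σ_v − u = 72.125 − 22.073 = 50.052 kPa.
Final effective stress: σ'_f = 50.052 + 81.4 = 131.45 kPa.
σ'_f = 131.45 > σ'_p = 110 kPa, so the stress path crosses the preconsolidation pressure — recompression up to σ'_p, then virgin compression beyond:
S_c = H/(1+e₀)·[C_r·log₁₀(σ'_p/σ'_0) + C_c·log₁₀(σ'_f/σ'_p)]
    = 2.9/1.69 × [0.054×log₁₀(110/50.052) + 0.34×log₁₀(131.45/110)]
    = 1.716 × [0.018466 + 0.026305] = 0.07683 m

S_c ≈ 76.8 mm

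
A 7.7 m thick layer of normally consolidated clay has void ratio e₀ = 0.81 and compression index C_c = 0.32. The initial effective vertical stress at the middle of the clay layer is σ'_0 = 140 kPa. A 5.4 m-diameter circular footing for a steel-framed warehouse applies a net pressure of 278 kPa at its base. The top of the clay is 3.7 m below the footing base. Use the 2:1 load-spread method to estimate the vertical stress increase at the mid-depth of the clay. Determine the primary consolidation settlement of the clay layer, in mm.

Mid-depth of clay below the footing base: z = 3.7 + 7.7/2 = 7.55 m.
Stress increase at mid-clay by the 2:1 spreading method:
Δσ ≈ qD²/(D+z)² = 278×5.4²/(5.4+7.55)² = 48.338 kPa
Final effective stress: σ'_f = σ'_0 + Δσ = 140 + 48.338 = 188.34 kPa.
Normally consolidated clay, so the full stress increment lies on the virgin compression line:
S_c = C_c·H/(1+e₀)·log₁₀(σ'_f/σ'_0) = 0.32×7.7/(1+0.81)×log₁₀(188.34/140)
    = 1.3613 × 0.12881 = 0.1753 m

S_c ≈ 175 mm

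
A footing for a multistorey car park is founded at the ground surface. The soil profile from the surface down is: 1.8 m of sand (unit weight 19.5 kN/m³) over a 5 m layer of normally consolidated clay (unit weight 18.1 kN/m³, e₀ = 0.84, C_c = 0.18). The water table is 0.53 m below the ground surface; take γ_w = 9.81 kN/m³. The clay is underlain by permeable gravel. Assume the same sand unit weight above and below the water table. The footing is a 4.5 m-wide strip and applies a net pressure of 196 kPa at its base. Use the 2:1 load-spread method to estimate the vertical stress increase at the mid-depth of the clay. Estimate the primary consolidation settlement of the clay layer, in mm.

Mid-depth of clay below the ground surface: z = 1.8 + 5/2 = 4.3 m.
Total vertical stress at mid-clay: σ_v = 19.5×1.8 + 18.1×2.5 = 80.35 kPa.
Pore pressure: u = 9.81×(4.3 − 0.53) = 36.984 kPa.
Initial effective stress: σ'_0 = σ_v − u = 80.35 − 36.984 = 43.366 kPa.
Stress increase at mid-clay by the 2:1 spreading method:
Δσ = qB/(B+z) = 196×4.5/(4.5+4.3) = 100.23 kPa
Final effective stress: σ'_f = σ'_0 + Δσ = 43.366 + 100.23 = 143.6 kPa.
Normally consolidated clay, so the full stress increment lies on the virgin compression line:
S_c = C_c·H/(1+e₀)·log₁₀(σ'_f/σ'_0) = 0.18×5/(1+0.84)×log₁₀(143.6/43.366)
    = 0.48913 × 0.52001 = 0.2544 m

S_c ≈ 254 mm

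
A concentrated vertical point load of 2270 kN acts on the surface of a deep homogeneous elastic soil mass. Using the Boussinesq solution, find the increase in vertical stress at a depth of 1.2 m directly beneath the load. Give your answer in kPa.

Boussinesq vertical stress below a point load on an elastic half-space:
Δσ_z = 3P/(2πz²) · [1 + (r/z)²]^(−5/2)
r/z = 0/1.2 = 0; [1+(r/z)²]^(−5/2) = 1.
Δσ_z = 3×2270/(2π×1.2²) × 1 = 752.67 × 1 = 752.7 kPa

Δσ_z ≈ 753 kPa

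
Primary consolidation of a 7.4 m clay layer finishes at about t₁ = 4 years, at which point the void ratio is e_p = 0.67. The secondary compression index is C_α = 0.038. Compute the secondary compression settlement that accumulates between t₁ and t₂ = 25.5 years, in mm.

S_s ≈ 135 mm

Secondary compression: S_s = C_α·H/(1+e_p)·log₁₀(t₂/t₁)
S_s = 0.038×7.4/(1+0.67)×log₁₀(25.5/4)
    = 0.1684 × 0.8045 = 0.1355 m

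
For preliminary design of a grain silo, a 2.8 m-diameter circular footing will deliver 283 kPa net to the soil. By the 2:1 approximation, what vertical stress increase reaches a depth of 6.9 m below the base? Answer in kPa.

Δσ_z ≈ 23.6 kPa

By the 2:1 method the load spreads at 1 horizontal : 2 vertical, so at depth z the loaded area has grown by z in each plan dimension:
Δσ ≈ qD²/(D+z)² = 283×2.8²/(2.8+6.9)² = 23.581 kPa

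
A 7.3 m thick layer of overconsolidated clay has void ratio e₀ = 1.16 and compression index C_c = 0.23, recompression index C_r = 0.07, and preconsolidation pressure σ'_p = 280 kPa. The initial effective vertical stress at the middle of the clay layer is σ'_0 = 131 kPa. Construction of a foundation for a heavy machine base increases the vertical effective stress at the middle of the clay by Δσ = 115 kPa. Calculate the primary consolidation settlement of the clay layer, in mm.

S_c ≈ 64.7 mm

Final effective stress: σ'_f = 131 + 115 = 246 kPa.
σ'_f = 246 ≤ σ'_p = 280 kPa, so the clay remains overconsolidated and only the recompression index applies:
S_c = C_r·H/(1+e₀)·log₁₀(σ'_f/σ'_0) = 0.07×7.3/2.16×log₁₀(246/131)
    = 0.23657 × 0.27366 = 0.06474 m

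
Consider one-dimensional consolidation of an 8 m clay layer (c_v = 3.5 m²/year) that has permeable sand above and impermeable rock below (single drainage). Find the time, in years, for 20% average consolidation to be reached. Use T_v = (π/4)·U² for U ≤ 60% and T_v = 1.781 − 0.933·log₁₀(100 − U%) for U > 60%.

t ≈ 0.574 years

Drainage path length: H_d = H = 8 m (single drainage).
U ≤ 60%: T_v = (π/4)·U² = (π/4)×0.2² = 0.031416.
t = T_v·H_d²/c_v = 0.031416×8²/3.5 = 0.5745 years.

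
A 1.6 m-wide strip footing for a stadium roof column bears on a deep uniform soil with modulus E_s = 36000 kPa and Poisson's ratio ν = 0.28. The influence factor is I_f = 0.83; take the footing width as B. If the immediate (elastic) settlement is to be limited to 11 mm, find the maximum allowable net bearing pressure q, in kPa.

q ≈ 324 kPa

S_e = q·B·(1−ν²)/E_s · I_f  ⇒  q = S_e·E_s / (B·(1−ν²)·I_f).
q = 0.011 × 36000 / (1.6 × 0.9216 × 0.83) = 323.6 kPa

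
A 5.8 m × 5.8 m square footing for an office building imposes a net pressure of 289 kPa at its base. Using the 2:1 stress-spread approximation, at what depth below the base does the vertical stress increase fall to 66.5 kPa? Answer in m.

2:1 spreading — at depth z the loaded area has grown by z in each plan dimension:
qB²/(B+z)² = Δσ_z ⇒ z = B(√(q/Δσ_z) − 1) = 5.8×(√(289/66.5) − 1) = 6.291 m

z ≈ 6.29 m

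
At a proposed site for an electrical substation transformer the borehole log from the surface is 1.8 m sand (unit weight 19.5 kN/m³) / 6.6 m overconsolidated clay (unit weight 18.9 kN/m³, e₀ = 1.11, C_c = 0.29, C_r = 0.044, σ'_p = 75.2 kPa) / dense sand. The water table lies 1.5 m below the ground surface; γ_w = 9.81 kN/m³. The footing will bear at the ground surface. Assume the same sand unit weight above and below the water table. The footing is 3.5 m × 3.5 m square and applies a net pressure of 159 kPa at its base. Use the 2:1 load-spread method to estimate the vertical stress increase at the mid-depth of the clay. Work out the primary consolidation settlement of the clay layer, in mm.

S_c ≈ 75.5 mm

Mid-depth of clay below the ground surface: z = 1.8 + 6.6/2 = 5.1 m.
Total vertical stress at mid-clay: σ_v = 19.5×1.8 + 18.9×3.3 = 97.47 kPa.
Pore pressure: u = 9.81×(5.1 − 1.5) = 35.316 kPa.
Initial effective stress: σ'_0 = σ_v − u = 97.47 − 35.316 = 62.154 kPa.
Stress increase at mid-clay by the 2:1 spreading method:
Δσ = qBL/((B+z)(L+z)) = 159×3.5×3.5/((3.5+5.1)(3.5+5.1)) = 26.335 kPa
Final effective stress: σ'_f = 62.154 + 26.335 = 88.489 kPa.
σ'_f = 88.489 > σ'_p = 75.2 kPa, so the stress path crosses the preconsolidation pressure — recompression up to σ'_p, then virgin compression beyond:
S_c = H/(1+e₀)·[C_r·log₁₀(σ'_p/σ'_0) + C_c·log₁₀(σ'_f/σ'_p)]
    = 6.6/2.11 × [0.044×log₁₀(75.2/62.154) + 0.29×log₁₀(88.489/75.2)]
    = 3.128 × [0.0036409 + 0.020495] = 0.0755 m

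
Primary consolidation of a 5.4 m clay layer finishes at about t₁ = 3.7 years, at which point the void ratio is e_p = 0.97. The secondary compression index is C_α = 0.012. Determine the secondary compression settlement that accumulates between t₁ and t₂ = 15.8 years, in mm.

Secondary compression: S_s = C_α·H/(1+e_p)·log₁₀(t₂/t₁)
S_s = 0.012×5.4/(1+0.97)×log₁₀(15.8/3.7)
    = 0.03289 × 0.6305 = 0.02074 m

S_s ≈ 20.7 mm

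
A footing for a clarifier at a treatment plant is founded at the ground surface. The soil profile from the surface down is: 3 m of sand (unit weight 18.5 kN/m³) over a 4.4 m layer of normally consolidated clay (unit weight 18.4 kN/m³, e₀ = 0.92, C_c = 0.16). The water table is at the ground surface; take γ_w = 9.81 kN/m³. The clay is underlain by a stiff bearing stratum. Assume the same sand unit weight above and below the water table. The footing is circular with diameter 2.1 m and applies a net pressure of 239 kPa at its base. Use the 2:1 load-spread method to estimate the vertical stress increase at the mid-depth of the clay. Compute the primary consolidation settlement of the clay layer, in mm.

Mid-depth of clay below the ground surface: z = 3 + 4.4/2 = 5.2 m.
Total vertical stress at mid-clay: σ_v = 18.5×3 + 18.4×2.2 = 95.98 kPa.
Pore pressure: u = 9.81×(5.2 − 0) = 51.012 kPa.
Initial effective stress: σ'_0 = σ_v − u = 95.98 − 51.012 = 44.968 kPa.
Stress increase at mid-clay by the 2:1 spreading method:
Δσ ≈ qD²/(D+z)² = 239×2.1²/(2.1+5.2)² = 19.778 kPa
Final effective stress: σ'_f = σ'_0 + Δσ = 44.968 + 19.778 = 64.746 kPa.
Normally consolidated clay, so the full stress increment lies on the virgin compression line:
S_c = C_c·H/(1+e₀)·log₁₀(σ'_f/σ'_0) = 0.16×4.4/(1+0.92)×log₁₀(64.746/44.968)
    = 0.36667 × 0.15831 = 0.05805 m

S_c ≈ 58 mm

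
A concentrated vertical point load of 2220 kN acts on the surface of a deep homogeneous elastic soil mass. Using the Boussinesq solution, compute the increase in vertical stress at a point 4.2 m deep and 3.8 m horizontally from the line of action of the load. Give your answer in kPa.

Δσ_z ≈ 13.5 kPa

Boussinesq vertical stress below a point load on an elastic half-space:
Δσ_z = 3P/(2πz²) · [1 + (r/z)²]^(−5/2)
r/z = 3.8/4.2 = 0.90476; [1+(r/z)²]^(−5/2) = 0.22421.
Δσ_z = 3×2220/(2π×4.2²) × 0.22421 = 60.089 × 0.22421 = 13.47 kPa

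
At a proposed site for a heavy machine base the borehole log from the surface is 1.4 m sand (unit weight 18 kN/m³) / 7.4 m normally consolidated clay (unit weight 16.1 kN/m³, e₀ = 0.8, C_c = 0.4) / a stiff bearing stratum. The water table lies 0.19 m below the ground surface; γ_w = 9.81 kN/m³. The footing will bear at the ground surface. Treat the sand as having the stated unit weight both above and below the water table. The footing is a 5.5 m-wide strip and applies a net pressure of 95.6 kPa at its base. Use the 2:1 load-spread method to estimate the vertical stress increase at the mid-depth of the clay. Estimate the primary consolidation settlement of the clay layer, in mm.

Mid-depth of clay below the ground surface: z = 1.4 + 7.4/2 = 5.1 m.
Total vertical stress at mid-clay: σ_v = 18×1.4 + 16.1×3.7 = 84.77 kPa.
Pore pressure: u = 9.81×(5.1 − 0.19) = 48.167 kPa.
Initial effective stress: σ'_0 = σ_v − u = 84.77 − 48.167 = 36.603 kPa.
Stress increase at mid-clay by the 2:1 spreading method:
Δσ = qB/(B+z) = 95.6×5.5/(5.5+5.1) = 49.604 kPa
Final effective stress: σ'_f = σ'_0 + Δσ = 36.603 + 49.604 = 86.207 kPa.
Normally consolidated clay, so the full stress increment lies on the virgin compression line:
S_c = C_c·H/(1+e₀)·log₁₀(σ'_f/σ'_0) = 0.4×7.4/(1+0.8)×log₁₀(86.207/36.603)
    = 1.6444 × 0.37203 = 0.6118 m

S_c ≈ 612 mm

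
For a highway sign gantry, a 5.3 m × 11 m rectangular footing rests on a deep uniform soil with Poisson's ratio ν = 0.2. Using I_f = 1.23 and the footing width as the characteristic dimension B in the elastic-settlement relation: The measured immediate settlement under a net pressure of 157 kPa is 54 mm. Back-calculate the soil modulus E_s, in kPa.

S_e = q·B·(1−ν²)/E_s · I_f  ⇒  E_s = q·B·(1−ν²)·I_f / S_e.
E_s = 157 × 5.3 × 0.96 × 1.23 / 0.054 = 18200 kPa

E_s ≈ 18200 kPa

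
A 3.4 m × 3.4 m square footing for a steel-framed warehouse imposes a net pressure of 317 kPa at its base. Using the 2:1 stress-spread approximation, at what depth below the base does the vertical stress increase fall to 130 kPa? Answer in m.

z ≈ 1.91 m

2:1 spreading — at depth z the loaded area has grown by z in each plan dimension:
qB²/(B+z)² = Δσ_z ⇒ z = B(√(q/Δσ_z) − 1) = 3.4×(√(317/130) − 1) = 1.909 m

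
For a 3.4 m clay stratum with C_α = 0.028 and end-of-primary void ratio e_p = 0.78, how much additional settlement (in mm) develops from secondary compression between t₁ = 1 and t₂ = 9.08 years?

Secondary compression: S_s = C_α·H/(1+e_p)·log₁₀(t₂/t₁)
S_s = 0.028×3.4/(1+0.78)×log₁₀(9.08/1)
    = 0.05348 × 0.9581 = 0.05124 m

S_s ≈ 51.2 mm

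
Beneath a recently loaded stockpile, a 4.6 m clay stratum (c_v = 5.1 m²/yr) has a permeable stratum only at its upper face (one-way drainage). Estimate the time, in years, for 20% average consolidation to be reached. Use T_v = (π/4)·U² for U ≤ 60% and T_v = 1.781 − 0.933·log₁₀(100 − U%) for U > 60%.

Drainage path length: H_d = H = 4.6 m (single drainage).
U ≤ 60%: T_v = (π/4)·U² = (π/4)×0.2² = 0.031416.
t = T_v·H_d²/c_v = 0.031416×4.6²/5.1 = 0.1303 years.

t ≈ 0.13 years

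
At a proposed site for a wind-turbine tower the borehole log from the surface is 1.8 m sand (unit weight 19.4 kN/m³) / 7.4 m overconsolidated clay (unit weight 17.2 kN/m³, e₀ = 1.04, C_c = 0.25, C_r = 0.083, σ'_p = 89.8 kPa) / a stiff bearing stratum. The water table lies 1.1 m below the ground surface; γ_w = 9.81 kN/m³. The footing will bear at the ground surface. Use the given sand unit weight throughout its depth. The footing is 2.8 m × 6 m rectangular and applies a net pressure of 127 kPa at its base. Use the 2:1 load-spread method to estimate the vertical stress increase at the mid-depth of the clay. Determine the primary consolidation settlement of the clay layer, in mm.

Mid-depth of clay below the ground surface: z = 1.8 + 7.4/2 = 5.5 m.
Total vertical stress at mid-clay: σ_v = 19.4×1.8 + 17.2×3.7 = 98.56 kPa.
Pore pressure: u = 9.81×(5.5 − 1.1) = 43.164 kPa.
Initial effective stress: σ'_0 = σ_v − u = 98.56 − 43.164 = 55.396 kPa.
Stress increase at mid-clay by the 2:1 spreading method:
Δσ = qBL/((B+z)(L+z)) = 127×2.8×6/((2.8+5.5)(6+5.5)) = 22.353 kPa
Final effective stress: σ'_f = 55.396 + 22.353 = 77.749 kPa.
σ'_f = 77.749 ≤ σ'_p = 89.8 kPa, so the clay remains overconsolidated and only the recompression index applies:
S_c = C_r·H/(1+e₀)·log₁₀(σ'_f/σ'_0) = 0.083×7.4/2.04×log₁₀(77.749/55.396)
    = 0.30108 × 0.14722 = 0.04433 m

S_c ≈ 44.3 mm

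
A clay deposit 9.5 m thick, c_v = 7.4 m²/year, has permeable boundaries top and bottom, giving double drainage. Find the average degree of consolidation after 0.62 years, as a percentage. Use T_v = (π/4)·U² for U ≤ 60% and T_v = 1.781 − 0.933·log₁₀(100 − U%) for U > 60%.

U ≈ 50.9 %

Drainage path length: H_d = H/2 = 4.75 m (double drainage).
T_v = c_v·t/H_d² = 7.4×0.62/4.75² = 0.20335.
T_v = 0.20335 corresponds to the U ≤ 60% branch:
U = √(4T_v/π) = 0.5088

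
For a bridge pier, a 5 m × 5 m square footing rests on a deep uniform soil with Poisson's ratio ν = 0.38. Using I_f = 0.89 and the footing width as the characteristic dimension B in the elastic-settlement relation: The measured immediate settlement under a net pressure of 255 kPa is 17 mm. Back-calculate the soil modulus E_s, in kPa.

E_s ≈ 57100 kPa

S_e = q·B·(1−ν²)/E_s · I_f  ⇒  E_s = q·B·(1−ν²)·I_f / S_e.
E_s = 255 × 5 × 0.8556 × 0.89 / 0.017 = 57110 kPa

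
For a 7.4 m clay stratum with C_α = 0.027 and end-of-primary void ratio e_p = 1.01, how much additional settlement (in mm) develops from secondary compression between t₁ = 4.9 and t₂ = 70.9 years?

S_s ≈ 115 mm

Secondary compression: S_s = C_α·H/(1+e_p)·log₁₀(t₂/t₁)
S_s = 0.027×7.4/(1+1.01)×log₁₀(70.9/4.9)
    = 0.0994 × 1.16 = 0.1154 m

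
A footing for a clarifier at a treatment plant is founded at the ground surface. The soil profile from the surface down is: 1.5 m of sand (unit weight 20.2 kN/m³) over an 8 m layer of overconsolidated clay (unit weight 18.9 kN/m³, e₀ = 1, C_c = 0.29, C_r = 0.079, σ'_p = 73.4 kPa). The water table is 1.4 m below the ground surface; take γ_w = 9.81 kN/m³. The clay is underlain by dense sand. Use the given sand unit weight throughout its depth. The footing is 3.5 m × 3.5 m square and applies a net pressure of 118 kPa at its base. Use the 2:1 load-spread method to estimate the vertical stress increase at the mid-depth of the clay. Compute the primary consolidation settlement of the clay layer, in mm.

Mid-depth of clay below the ground surface: z = 1.5 + 8/2 = 5.5 m.
Total vertical stress at mid-clay: σ_v = 20.2×1.5 + 18.9×4 = 105.9 kPa.
Pore pressure: u = 9.81×(5.5 − 1.4) = 40.221 kPa.
Initial effective stress: σ'_0 = σ_v − u = 105.9 − 40.221 = 65.679 kPa.
Stress increase at mid-clay by the 2:1 spreading method:
Δσ = qBL/((B+z)(L+z)) = 118×3.5×3.5/((3.5+5.5)(3.5+5.5)) = 17.846 kPa
Final effective stress: σ'_f = 65.679 + 17.846 = 83.525 kPa.
σ'_f = 83.525 > σ'_p = 73.4 kPa, so the stress path crosses the preconsolidation pressure — recompression up to σ'_p, then virgin compression beyond:
S_c = H/(1+e₀)·[C_r·log₁₀(σ'_p/σ'_0) + C_c·log₁₀(σ'_f/σ'_p)]
    = 8/2 × [0.079×log₁₀(73.4/65.679) + 0.29×log₁₀(83.525/73.4)]
    = 4 × [0.0038133 + 0.016275] = 0.08035 m

S_c ≈ 80.4 mm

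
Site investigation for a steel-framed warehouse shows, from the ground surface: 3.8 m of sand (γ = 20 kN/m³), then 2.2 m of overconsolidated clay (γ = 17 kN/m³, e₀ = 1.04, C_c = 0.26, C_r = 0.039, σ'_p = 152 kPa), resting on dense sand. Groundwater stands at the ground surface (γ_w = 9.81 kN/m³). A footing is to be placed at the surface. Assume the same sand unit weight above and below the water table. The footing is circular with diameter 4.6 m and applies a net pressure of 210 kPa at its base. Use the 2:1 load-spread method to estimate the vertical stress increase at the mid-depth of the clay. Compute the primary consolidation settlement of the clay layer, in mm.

S_c ≈ 13.2 mm

Mid-depth of clay below the ground surface: z = 3.8 + 2.2/2 = 4.9 m.
Total vertical stress at mid-clay: σ_v = 20×3.8 + 17×1.1 = 94.7 kPa.
Pore pressure: u = 9.81×(4.9 − 0) = 48.069 kPa.
Initial effective stress: σ'_0 = σ_v − u = 94.7 − 48.069 = 46.631 kPa.
Stress increase at mid-clay by the 2:1 spreading method:
Δσ ≈ qD²/(D+z)² = 210×4.6²/(4.6+4.9)² = 49.237 kPa
Final effective stress: σ'_f = 46.631 + 49.237 = 95.868 kPa.
σ'_f = 95.868 ≤ σ'_p = 152 kPa, so the clay remains overconsolidated and only the recompression index applies:
S_c = C_r·H/(1+e₀)·log₁₀(σ'_f/σ'_0) = 0.039×2.2/2.04×log₁₀(95.868/46.631)
    = 0.042058 × 0.313 = 0.01316 m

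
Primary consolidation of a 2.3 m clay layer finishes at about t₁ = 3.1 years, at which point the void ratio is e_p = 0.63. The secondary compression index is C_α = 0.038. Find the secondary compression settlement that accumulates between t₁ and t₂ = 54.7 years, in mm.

Secondary compression: S_s = C_α·H/(1+e_p)·log₁₀(t₂/t₁)
S_s = 0.038×2.3/(1+0.63)×log₁₀(54.7/3.1)
    = 0.05362 × 1.247 = 0.06684 m

S_s ≈ 66.8 mm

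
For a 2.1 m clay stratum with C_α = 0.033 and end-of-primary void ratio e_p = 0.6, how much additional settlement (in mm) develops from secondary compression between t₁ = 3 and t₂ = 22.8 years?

Secondary compression: S_s = C_α·H/(1+e_p)·log₁₀(t₂/t₁)
S_s = 0.033×2.1/(1+0.6)×log₁₀(22.8/3)
    = 0.04331 × 0.8808 = 0.03815 m

S_s ≈ 38.2 mm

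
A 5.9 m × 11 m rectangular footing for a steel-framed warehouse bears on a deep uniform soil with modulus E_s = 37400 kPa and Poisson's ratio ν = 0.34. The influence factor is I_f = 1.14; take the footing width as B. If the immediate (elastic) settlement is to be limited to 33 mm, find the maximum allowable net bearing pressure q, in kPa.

q ≈ 207 kPa

S_e = q·B·(1−ν²)/E_s · I_f  ⇒  q = S_e·E_s / (B·(1−ν²)·I_f).
q = 0.033 × 37400 / (5.9 × 0.8844 × 1.14) = 207.5 kPa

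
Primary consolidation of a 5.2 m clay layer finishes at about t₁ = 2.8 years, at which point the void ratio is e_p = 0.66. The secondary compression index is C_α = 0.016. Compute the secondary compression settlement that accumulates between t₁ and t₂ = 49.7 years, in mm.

Secondary compression: S_s = C_α·H/(1+e_p)·log₁₀(t₂/t₁)
S_s = 0.016×5.2/(1+0.66)×log₁₀(49.7/2.8)
    = 0.05012 × 1.249 = 0.06261 m

S_s ≈ 62.6 mm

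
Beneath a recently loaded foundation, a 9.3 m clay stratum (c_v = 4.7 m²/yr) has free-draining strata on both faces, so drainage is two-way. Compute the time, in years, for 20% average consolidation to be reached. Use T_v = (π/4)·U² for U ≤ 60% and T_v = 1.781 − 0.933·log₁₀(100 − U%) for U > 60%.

Drainage path length: H_d = H/2 = 4.65 m (double drainage).
U ≤ 60%: T_v = (π/4)·U² = (π/4)×0.2² = 0.031416.
t = T_v·H_d²/c_v = 0.031416×4.65²/4.7 = 0.1445 years.

t ≈ 0.145 years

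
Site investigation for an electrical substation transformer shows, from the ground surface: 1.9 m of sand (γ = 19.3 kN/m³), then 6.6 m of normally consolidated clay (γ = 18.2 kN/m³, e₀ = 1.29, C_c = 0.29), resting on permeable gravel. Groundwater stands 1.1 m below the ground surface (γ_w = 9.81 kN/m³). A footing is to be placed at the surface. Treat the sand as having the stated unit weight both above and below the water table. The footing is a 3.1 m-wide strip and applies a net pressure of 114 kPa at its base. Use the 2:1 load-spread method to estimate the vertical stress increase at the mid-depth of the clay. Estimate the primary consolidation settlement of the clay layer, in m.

Mid-depth of clay below the ground surface: z = 1.9 + 6.6/2 = 5.2 m.
Total vertical stress at mid-clay: σ_v = 19.3×1.9 + 18.2×3.3 = 96.73 kPa.
Pore pressure: u = 9.81×(5.2 − 1.1) = 40.221 kPa.
Initial effective stress: σ'_0 = σ_v − u = 96.73 − 40.221 = 56.509 kPa.
Stress increase at mid-clay by the 2:1 spreading method:
Δσ = qB/(B+z) = 114×3.1/(3.1+5.2) = 42.578 kPa
Final effective stress: σ'_f = σ'_0 + Δσ = 56.509 + 42.578 = 99.087 kPa.
Normally consolidated clay, so the full stress increment lies on the virgin compression line:
S_c = C_c·H/(1+e₀)·log₁₀(σ'_f/σ'_0) = 0.29×6.6/(1+1.29)×log₁₀(99.087/56.509)
    = 0.83581 × 0.2439 = 0.2039 m

S_c ≈ 0.204 m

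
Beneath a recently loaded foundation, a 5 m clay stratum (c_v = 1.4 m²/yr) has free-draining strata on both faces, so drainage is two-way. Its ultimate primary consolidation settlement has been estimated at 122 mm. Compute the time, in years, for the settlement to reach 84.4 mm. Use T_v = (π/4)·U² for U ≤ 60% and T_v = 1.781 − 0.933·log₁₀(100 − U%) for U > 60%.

t ≈ 1.75 years

Drainage path length: H_d = H/2 = 2.5 m (double drainage).
U = S(t)/S_ult = 84.4/122 = 0.6918.
U > 60%: T_v = 1.781 − 0.933·log₁₀(100 − 69.18) = 0.39192.
t = T_v·H_d²/c_v = 0.39192×2.5²/1.4 = 1.75 years.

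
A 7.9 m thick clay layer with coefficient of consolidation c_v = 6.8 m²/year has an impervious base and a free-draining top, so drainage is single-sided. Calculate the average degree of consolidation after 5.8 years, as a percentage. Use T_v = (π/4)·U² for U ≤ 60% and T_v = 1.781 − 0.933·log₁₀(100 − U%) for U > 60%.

Drainage path length: H_d = H = 7.9 m (single drainage).
T_v = c_v·t/H_d² = 6.8×5.8/7.9² = 0.63195.
T_v = 0.63195 corresponds to the U > 60% branch:
U = 1 − 10^((1.781 − T_v)/0.933)/100 = 0.8296

U ≈ 83 %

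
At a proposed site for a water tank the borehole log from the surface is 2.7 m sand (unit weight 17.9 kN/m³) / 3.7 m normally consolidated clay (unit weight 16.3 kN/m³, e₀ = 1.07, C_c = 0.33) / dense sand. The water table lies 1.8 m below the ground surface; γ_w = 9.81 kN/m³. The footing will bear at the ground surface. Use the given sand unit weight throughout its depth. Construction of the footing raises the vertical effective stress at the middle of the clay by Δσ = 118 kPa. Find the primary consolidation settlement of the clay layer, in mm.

Mid-depth of clay below the ground surface: z = 2.7 + 3.7/2 = 4.55 m.
Total vertical stress at mid-clay: σ_v = 17.9×2.7 + 16.3×1.85 = 78.485 kPa.
Pore pressure: u = 9.81×(4.55 − 1.8) = 26.978 kPa.
Initial effective stress: σ'_0 = σ_v − u = 78.485 − 26.978 = 51.507 kPa.
Final effective stress: σ'_f = σ'_0 + Δσ = 51.507 + 118 = 169.51 kPa.
Normally consolidated clay, so the full stress increment lies on the virgin compression line:
S_c = C_c·H/(1+e₀)·log₁₀(σ'_f/σ'_0) = 0.33×3.7/(1+1.07)×log₁₀(169.51/51.507)
    = 0.58986 × 0.51733 = 0.3052 m

S_c ≈ 305 mm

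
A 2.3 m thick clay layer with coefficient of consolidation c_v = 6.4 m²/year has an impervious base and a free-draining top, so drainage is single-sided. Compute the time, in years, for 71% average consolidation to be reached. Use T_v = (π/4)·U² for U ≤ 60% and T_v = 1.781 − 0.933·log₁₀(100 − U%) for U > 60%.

t ≈ 0.344 years

Drainage path length: H_d = H = 2.3 m (single drainage).
U > 60%: T_v = 1.781 − 0.933·log₁₀(100 − 71) = 0.41658.
t = T_v·H_d²/c_v = 0.41658×2.3²/6.4 = 0.3443 years.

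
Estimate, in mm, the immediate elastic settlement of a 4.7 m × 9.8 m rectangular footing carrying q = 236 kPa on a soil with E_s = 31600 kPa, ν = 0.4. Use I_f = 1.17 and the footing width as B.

S_e ≈ 34.5 mm

Immediate (elastic) settlement: S_e = q·B·(1−ν²)/E_s · I_f.
S_e = 236 × 4.7 × (1 − 0.4²) / 31600 × 1.17
    = 236 × 4.7 × 0.84 / 31600 × 1.17
    = 0.0345 m = 34.5 mm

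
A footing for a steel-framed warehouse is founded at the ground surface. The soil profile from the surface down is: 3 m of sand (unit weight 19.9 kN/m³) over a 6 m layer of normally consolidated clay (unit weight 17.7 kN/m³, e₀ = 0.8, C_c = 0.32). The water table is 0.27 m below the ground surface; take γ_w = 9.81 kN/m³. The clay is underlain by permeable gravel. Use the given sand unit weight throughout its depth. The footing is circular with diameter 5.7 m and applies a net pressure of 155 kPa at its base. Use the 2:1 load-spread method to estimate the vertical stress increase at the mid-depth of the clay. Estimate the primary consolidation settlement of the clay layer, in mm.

Mid-depth of clay below the ground surface: z = 3 + 6/2 = 6 m.
Total vertical stress at mid-clay: σ_v = 19.9×3 + 17.7×3 = 112.8 kPa.
Pore pressure: u = 9.81×(6 − 0.27) = 56.211 kPa.
Initial effective stress: σ'_0 = σ_v − u = 112.8 − 56.211 = 56.589 kPa.
Stress increase at mid-clay by the 2:1 spreading method:
Δσ ≈ qD²/(D+z)² = 155×5.7²/(5.7+6)² = 36.788 kPa
Final effective stress: σ'_f = σ'_0 + Δσ = 56.589 + 36.788 = 93.377 kPa.
Normally consolidated clay, so the full stress increment lies on the virgin compression line:
S_c = C_c·H/(1+e₀)·log₁₀(σ'_f/σ'_0) = 0.32×6/(1+0.8)×log₁₀(93.377/56.589)
    = 1.0667 × 0.21751 = 0.232 m

S_c ≈ 232 mm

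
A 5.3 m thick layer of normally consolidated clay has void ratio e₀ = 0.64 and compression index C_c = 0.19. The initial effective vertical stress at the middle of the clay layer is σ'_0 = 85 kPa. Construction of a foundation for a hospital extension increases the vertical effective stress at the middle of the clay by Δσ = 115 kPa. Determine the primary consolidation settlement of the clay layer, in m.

S_c ≈ 0.228 m

Final effective stress: σ'_f = σ'_0 + Δσ = 85 + 115 = 200 kPa.
Normally consolidated clay, so the full stress increment lies on the virgin compression line:
S_c = C_c·H/(1+e₀)·log₁₀(σ'_f/σ'_0) = 0.19×5.3/(1+0.64)×log₁₀(200/85)
    = 0.61402 × 0.37161 = 0.2282 m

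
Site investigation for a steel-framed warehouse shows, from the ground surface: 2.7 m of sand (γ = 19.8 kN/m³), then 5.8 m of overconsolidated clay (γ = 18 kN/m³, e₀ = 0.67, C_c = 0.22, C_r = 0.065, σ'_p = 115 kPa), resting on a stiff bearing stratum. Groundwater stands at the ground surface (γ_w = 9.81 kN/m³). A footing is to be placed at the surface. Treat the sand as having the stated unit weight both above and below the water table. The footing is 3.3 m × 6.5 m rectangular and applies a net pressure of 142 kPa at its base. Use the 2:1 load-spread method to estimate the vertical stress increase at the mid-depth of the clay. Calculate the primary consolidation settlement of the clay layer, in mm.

S_c ≈ 43.4 mm

Mid-depth of clay below the ground surface: z = 2.7 + 5.8/2 = 5.6 m.
Total vertical stress at mid-clay: σ_v = 19.8×2.7 + 18×2.9 = 105.66 kPa.
Pore pressure: u = 9.81×(5.6 − 0) = 54.936 kPa.
Initial effective stress: σ'_0 = σ_v − u = 105.66 − 54.936 = 50.724 kPa.
Stress increase at mid-clay by the 2:1 spreading method:
Δσ = qBL/((B+z)(L+z)) = 142×3.3×6.5/((3.3+5.6)(6.5+5.6)) = 28.284 kPa
Final effective stress: σ'_f = 50.724 + 28.284 = 79.008 kPa.
σ'_f = 79.008 ≤ σ'_p = 115 kPa, so the clay remains overconsolidated and only the recompression index applies:
S_c = C_r·H/(1+e₀)·log₁₀(σ'_f/σ'_0) = 0.065×5.8/1.67×log₁₀(79.008/50.724)
    = 0.22575 × 0.19246 = 0.04345 m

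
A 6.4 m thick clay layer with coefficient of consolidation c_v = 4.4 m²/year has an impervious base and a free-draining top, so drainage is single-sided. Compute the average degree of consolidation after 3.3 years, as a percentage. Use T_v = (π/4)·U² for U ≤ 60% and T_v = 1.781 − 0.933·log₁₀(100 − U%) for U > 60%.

U ≈ 66.2 %

Drainage path length: H_d = H = 6.4 m (single drainage).
T_v = c_v·t/H_d² = 4.4×3.3/6.4² = 0.35449.
T_v = 0.35449 corresponds to the U > 60% branch:
U = 1 − 10^((1.781 − T_v)/0.933)/100 = 0.662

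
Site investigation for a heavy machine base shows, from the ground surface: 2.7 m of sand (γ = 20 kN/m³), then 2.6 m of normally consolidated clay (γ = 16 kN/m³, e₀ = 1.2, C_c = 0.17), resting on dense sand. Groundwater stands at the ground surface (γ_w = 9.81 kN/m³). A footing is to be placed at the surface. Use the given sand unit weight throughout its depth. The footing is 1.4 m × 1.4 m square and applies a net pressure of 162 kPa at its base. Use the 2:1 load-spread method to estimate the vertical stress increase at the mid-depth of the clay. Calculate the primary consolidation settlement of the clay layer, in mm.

S_c ≈ 23.3 mm

Mid-depth of clay below the ground surface: z = 2.7 + 2.6/2 = 4 m.
Total vertical stress at mid-clay: σ_v = 20×2.7 + 16×1.3 = 74.8 kPa.
Pore pressure: u = 9.81×(4 − 0) = 39.24 kPa.
Initial effective stress: σ'_0 = σ_v − u = 74.8 − 39.24 = 35.56 kPa.
Stress increase at mid-clay by the 2:1 spreading method:
Δσ = qBL/((B+z)(L+z)) = 162×1.4×1.4/((1.4+4)(1.4+4)) = 10.889 kPa
Final effective stress: σ'_f = σ'_0 + Δσ = 35.56 + 10.889 = 46.449 kPa.
Normally consolidated clay, so the full stress increment lies on the virgin compression line:
S_c = C_c·H/(1+e₀)·log₁₀(σ'_f/σ'_0) = 0.17×2.6/(1+1.2)×log₁₀(46.449/35.56)
    = 0.20091 × 0.11601 = 0.02331 m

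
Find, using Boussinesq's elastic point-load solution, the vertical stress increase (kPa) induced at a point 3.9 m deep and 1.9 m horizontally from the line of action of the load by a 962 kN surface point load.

Δσ_z ≈ 17.7 kPa

Boussinesq vertical stress below a point load on an elastic half-space:
Δσ_z = 3P/(2πz²) · [1 + (r/z)²]^(−5/2)
r/z = 1.9/3.9 = 0.48718; [1+(r/z)²]^(−5/2) = 0.58718.
Δσ_z = 3×962/(2π×3.9²) × 0.58718 = 30.199 × 0.58718 = 17.73 kPa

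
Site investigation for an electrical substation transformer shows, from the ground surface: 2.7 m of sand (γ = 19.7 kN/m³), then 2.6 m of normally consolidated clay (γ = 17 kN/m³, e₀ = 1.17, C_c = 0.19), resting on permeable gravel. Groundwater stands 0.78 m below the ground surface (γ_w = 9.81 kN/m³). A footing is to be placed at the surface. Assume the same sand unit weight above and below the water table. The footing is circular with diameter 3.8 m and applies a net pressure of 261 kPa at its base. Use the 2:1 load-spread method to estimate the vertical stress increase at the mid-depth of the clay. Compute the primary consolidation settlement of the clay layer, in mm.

S_c ≈ 87.3 mm

Mid-depth of clay below the ground surface: z = 2.7 + 2.6/2 = 4 m.
Total vertical stress at mid-clay: σ_v = 19.7×2.7 + 17×1.3 = 75.29 kPa.
Pore pressure: u = 9.81×(4 − 0.78) = 31.588 kPa.
Initial effective stress: σ'_0 = σ_v − u = 75.29 − 31.588 = 43.702 kPa.
Stress increase at mid-clay by the 2:1 spreading method:
Δσ ≈ qD²/(D+z)² = 261×3.8²/(3.8+4)² = 61.947 kPa
Final effective stress: σ'_f = σ'_0 + Δσ = 43.702 + 61.947 = 105.65 kPa.
Normally consolidated clay, so the full stress increment lies on the virgin compression line:
S_c = C_c·H/(1+e₀)·log₁₀(σ'_f/σ'_0) = 0.19×2.6/(1+1.17)×log₁₀(105.65/43.702)
    = 0.22765 × 0.38337 = 0.08727 m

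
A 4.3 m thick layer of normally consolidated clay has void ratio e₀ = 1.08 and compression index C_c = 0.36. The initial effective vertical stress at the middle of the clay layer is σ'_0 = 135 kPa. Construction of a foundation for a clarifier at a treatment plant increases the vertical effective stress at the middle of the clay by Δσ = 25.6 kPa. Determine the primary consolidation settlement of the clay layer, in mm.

S_c ≈ 56.1 mm

Final effective stress: σ'_f = σ'_0 + Δσ = 135 + 25.6 = 160.6 kPa.
Normally consolidated clay, so the full stress increment lies on the virgin compression line:
S_c = C_c·H/(1+e₀)·log₁₀(σ'_f/σ'_0) = 0.36×4.3/(1+1.08)×log₁₀(160.6/135)
    = 0.74423 × 0.075412 = 0.05612 m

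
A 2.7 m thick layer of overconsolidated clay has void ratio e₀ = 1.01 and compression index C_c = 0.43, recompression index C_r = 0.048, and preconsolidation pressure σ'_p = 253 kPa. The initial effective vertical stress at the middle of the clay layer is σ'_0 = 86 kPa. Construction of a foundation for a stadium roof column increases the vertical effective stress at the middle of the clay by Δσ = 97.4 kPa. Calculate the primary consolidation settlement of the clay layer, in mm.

Final effective stress: σ'_f = 86 + 97.4 = 183.4 kPa.
σ'_f = 183.4 ≤ σ'_p = 253 kPa, so the clay remains overconsolidated and only the recompression index applies:
S_c = C_r·H/(1+e₀)·log₁₀(σ'_f/σ'_0) = 0.048×2.7/2.01×log₁₀(183.4/86)
    = 0.064478 × 0.3289 = 0.02121 m

S_c ≈ 21.2 mm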